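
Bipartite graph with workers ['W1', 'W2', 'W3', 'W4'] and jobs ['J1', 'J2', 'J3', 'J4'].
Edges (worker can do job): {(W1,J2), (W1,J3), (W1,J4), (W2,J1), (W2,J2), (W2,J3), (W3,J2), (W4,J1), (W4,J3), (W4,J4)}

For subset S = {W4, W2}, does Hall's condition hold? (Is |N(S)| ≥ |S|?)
Yes: |N(S)| = 4, |S| = 2

Subset S = {W4, W2}
Neighbors N(S) = {J1, J2, J3, J4}

|N(S)| = 4, |S| = 2
Hall's condition: |N(S)| ≥ |S| is satisfied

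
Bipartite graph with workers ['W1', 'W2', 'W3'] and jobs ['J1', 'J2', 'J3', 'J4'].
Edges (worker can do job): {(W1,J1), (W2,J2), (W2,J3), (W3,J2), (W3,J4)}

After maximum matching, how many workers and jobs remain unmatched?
Unmatched: 0 workers, 1 jobs

Maximum matching size: 3
Workers: 3 total, 3 matched, 0 unmatched
Jobs: 4 total, 3 matched, 1 unmatched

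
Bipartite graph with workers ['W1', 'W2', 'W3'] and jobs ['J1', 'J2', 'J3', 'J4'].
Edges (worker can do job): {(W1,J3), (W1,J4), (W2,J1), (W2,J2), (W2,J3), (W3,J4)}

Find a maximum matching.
Matching: {(W1,J3), (W2,J1), (W3,J4)}

Maximum matching (size 3):
  W1 → J3
  W2 → J1
  W3 → J4

Each worker is assigned to at most one job, and each job to at most one worker.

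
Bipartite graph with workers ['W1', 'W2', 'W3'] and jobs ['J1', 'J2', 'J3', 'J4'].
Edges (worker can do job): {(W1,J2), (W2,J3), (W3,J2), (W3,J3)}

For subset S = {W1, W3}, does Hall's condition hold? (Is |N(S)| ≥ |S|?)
Yes: |N(S)| = 2, |S| = 2

Subset S = {W1, W3}
Neighbors N(S) = {J2, J3}

|N(S)| = 2, |S| = 2
Hall's condition: |N(S)| ≥ |S| is satisfied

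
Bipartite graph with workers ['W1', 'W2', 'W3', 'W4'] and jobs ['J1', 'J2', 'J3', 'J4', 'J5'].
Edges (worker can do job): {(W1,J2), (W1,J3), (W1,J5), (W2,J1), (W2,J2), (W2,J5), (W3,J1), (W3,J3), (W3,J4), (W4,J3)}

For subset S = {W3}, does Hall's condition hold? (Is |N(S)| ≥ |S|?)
Yes: |N(S)| = 3, |S| = 1

Subset S = {W3}
Neighbors N(S) = {J1, J3, J4}

|N(S)| = 3, |S| = 1
Hall's condition: |N(S)| ≥ |S| is satisfied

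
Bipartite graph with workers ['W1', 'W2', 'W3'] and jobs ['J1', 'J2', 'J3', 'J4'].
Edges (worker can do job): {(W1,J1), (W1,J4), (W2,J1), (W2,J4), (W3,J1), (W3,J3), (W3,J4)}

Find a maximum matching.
Matching: {(W1,J4), (W2,J1), (W3,J3)}

Maximum matching (size 3):
  W1 → J4
  W2 → J1
  W3 → J3

Each worker is assigned to at most one job, and each job to at most one worker.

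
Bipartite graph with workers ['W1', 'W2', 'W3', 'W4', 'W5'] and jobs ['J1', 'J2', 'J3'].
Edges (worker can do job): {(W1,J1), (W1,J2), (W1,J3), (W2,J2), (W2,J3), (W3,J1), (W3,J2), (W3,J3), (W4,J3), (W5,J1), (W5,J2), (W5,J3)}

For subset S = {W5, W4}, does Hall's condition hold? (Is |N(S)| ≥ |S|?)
Yes: |N(S)| = 3, |S| = 2

Subset S = {W5, W4}
Neighbors N(S) = {J1, J2, J3}

|N(S)| = 3, |S| = 2
Hall's condition: |N(S)| ≥ |S| is satisfied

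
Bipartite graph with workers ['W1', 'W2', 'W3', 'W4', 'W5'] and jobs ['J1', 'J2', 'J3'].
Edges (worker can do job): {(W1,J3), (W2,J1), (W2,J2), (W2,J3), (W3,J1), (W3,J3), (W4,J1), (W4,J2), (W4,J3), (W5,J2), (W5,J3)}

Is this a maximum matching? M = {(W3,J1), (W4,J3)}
No, size 2 is not maximum

Proposed matching has size 2.
Maximum matching size for this graph: 3.

This is NOT maximum - can be improved to size 3.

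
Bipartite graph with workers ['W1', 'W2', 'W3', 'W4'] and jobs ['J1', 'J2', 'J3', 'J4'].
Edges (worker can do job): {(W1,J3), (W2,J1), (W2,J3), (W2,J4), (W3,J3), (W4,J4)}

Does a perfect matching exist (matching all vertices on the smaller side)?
No, maximum matching has size 3 < 4

Maximum matching has size 3, need 4 for perfect matching.
Unmatched workers: ['W1']
Unmatched jobs: ['J2']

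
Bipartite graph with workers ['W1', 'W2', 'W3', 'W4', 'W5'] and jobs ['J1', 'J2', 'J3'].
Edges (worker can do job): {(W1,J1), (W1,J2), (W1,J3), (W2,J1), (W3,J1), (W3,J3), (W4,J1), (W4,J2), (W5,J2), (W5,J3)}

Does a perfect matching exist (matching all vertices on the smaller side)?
Yes, perfect matching exists (size 3)

Perfect matching: {(W3,J3), (W4,J1), (W5,J2)}
All 3 vertices on the smaller side are matched.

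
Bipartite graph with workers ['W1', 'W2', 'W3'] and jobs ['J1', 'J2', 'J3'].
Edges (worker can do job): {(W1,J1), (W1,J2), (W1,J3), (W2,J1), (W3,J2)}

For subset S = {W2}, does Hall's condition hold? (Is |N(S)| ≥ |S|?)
Yes: |N(S)| = 1, |S| = 1

Subset S = {W2}
Neighbors N(S) = {J1}

|N(S)| = 1, |S| = 1
Hall's condition: |N(S)| ≥ |S| is satisfied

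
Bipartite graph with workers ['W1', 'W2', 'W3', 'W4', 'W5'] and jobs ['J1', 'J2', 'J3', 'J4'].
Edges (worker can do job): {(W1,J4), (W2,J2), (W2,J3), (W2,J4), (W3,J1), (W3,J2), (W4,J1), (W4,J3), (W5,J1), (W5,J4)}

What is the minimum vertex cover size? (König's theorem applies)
Minimum vertex cover size = 4

By König's theorem: in bipartite graphs,
min vertex cover = max matching = 4

Maximum matching has size 4, so minimum vertex cover also has size 4.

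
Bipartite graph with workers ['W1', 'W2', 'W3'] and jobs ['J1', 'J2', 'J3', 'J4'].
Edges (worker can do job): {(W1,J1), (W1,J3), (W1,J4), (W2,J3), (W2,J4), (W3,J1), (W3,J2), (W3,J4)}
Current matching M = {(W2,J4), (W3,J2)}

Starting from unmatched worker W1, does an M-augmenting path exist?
Yes: W1 → J3

An M-augmenting path alternates non-matching / matching edges, starting and ending at unmatched vertices.
Path: W1 → J3
(J3 is unmatched in M, so the path is augmenting.)
Flipping edges along this path would increase |M| from 2 to 3.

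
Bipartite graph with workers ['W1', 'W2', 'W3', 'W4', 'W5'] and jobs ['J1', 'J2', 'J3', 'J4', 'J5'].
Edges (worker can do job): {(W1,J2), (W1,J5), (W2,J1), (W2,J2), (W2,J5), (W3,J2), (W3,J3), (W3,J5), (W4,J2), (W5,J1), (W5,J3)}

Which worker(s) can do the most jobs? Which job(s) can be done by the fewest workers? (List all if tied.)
Most versatile: W2, W3 (3 jobs); Least covered: J4 (0 workers)

Worker degrees (jobs they can do): W1:2, W2:3, W3:3, W4:1, W5:2
Job degrees (workers who can do it): J1:2, J2:4, J3:2, J4:0, J5:3

Maximum worker degree is 3, achieved by: W2, W3
Minimum job degree is 0, achieved by: J4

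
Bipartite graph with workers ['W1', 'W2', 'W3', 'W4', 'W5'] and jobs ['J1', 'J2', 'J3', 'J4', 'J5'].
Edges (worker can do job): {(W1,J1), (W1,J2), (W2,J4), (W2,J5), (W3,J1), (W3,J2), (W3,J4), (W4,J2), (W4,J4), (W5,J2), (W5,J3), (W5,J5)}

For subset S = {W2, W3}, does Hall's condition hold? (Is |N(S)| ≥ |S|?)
Yes: |N(S)| = 4, |S| = 2

Subset S = {W2, W3}
Neighbors N(S) = {J1, J2, J4, J5}

|N(S)| = 4, |S| = 2
Hall's condition: |N(S)| ≥ |S| is satisfied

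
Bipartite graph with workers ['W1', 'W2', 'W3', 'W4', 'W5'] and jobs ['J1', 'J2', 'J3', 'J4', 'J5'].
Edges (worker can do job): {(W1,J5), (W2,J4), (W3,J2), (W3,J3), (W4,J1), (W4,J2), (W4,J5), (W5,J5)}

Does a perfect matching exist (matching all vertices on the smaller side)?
No, maximum matching has size 4 < 5

Maximum matching has size 4, need 5 for perfect matching.
Unmatched workers: ['W1']
Unmatched jobs: ['J1']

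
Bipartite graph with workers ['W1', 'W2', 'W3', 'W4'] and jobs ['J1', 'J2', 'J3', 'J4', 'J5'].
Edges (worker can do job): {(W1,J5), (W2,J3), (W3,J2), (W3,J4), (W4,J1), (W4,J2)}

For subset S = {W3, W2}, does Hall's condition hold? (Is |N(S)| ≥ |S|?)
Yes: |N(S)| = 3, |S| = 2

Subset S = {W3, W2}
Neighbors N(S) = {J2, J3, J4}

|N(S)| = 3, |S| = 2
Hall's condition: |N(S)| ≥ |S| is satisfied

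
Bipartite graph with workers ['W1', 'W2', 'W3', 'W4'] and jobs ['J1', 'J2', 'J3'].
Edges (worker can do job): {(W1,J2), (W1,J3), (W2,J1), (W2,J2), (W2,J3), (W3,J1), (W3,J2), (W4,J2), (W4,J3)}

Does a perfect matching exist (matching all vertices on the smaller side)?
Yes, perfect matching exists (size 3)

Perfect matching: {(W1,J3), (W3,J1), (W4,J2)}
All 3 vertices on the smaller side are matched.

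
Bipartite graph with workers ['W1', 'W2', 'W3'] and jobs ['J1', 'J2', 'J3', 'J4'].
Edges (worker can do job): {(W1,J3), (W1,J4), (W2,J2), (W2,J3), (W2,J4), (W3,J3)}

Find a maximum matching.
Matching: {(W1,J4), (W2,J2), (W3,J3)}

Maximum matching (size 3):
  W1 → J4
  W2 → J2
  W3 → J3

Each worker is assigned to at most one job, and each job to at most one worker.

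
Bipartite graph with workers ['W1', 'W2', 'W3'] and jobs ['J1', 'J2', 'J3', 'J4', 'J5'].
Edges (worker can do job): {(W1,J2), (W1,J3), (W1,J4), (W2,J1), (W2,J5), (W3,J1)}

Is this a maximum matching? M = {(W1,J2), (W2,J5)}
No, size 2 is not maximum

Proposed matching has size 2.
Maximum matching size for this graph: 3.

This is NOT maximum - can be improved to size 3.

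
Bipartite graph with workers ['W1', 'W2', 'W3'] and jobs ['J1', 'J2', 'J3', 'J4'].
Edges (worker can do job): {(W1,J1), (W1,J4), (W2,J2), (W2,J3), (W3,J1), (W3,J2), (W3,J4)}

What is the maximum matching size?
Maximum matching size = 3

Maximum matching: {(W1,J1), (W2,J3), (W3,J2)}
Size: 3

This assigns 3 workers to 3 distinct jobs.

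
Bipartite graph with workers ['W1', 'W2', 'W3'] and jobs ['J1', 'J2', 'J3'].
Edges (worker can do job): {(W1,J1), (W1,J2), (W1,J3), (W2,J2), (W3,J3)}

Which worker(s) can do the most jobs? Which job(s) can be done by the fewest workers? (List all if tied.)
Most versatile: W1 (3 jobs); Least covered: J1 (1 workers)

Worker degrees (jobs they can do): W1:3, W2:1, W3:1
Job degrees (workers who can do it): J1:1, J2:2, J3:2

Maximum worker degree is 3, achieved by: W1
Minimum job degree is 1, achieved by: J1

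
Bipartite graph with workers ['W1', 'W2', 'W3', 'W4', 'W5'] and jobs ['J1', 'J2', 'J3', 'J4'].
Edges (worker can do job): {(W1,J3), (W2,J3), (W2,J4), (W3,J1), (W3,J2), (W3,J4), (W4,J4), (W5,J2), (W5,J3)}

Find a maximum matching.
Matching: {(W1,J3), (W3,J1), (W4,J4), (W5,J2)}

Maximum matching (size 4):
  W1 → J3
  W3 → J1
  W4 → J4
  W5 → J2

Each worker is assigned to at most one job, and each job to at most one worker.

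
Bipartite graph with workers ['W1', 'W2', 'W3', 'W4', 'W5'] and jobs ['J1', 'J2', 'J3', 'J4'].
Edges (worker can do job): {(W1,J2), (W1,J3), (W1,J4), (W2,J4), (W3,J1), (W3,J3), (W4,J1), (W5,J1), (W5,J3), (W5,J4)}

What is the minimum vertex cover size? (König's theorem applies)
Minimum vertex cover size = 4

By König's theorem: in bipartite graphs,
min vertex cover = max matching = 4

Maximum matching has size 4, so minimum vertex cover also has size 4.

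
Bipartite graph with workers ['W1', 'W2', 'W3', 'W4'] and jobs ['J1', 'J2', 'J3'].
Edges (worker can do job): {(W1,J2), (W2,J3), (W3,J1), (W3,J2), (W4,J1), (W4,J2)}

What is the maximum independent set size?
Maximum independent set = 4

By König's theorem:
- Min vertex cover = Max matching = 3
- Max independent set = Total vertices - Min vertex cover
- Max independent set = 7 - 3 = 4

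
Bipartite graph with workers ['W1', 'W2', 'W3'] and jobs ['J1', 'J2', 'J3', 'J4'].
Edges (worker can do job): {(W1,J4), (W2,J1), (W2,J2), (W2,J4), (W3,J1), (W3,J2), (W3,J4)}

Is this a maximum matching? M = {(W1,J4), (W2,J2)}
No, size 2 is not maximum

Proposed matching has size 2.
Maximum matching size for this graph: 3.

This is NOT maximum - can be improved to size 3.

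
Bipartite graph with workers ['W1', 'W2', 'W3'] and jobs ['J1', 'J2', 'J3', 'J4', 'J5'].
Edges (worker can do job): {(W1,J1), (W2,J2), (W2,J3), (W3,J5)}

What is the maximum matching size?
Maximum matching size = 3

Maximum matching: {(W1,J1), (W2,J3), (W3,J5)}
Size: 3

This assigns 3 workers to 3 distinct jobs.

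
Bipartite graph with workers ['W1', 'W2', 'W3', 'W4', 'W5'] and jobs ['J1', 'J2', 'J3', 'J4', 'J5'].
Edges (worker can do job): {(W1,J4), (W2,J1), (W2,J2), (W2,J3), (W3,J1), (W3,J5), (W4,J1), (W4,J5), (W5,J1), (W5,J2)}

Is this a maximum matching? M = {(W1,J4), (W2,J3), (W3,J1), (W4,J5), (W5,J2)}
Yes, size 5 is maximum

Proposed matching has size 5.
Maximum matching size for this graph: 5.

This is a maximum matching.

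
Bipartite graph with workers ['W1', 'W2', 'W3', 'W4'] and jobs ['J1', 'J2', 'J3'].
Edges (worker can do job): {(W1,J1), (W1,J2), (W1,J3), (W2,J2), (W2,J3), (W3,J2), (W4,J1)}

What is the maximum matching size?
Maximum matching size = 3

Maximum matching: {(W1,J3), (W3,J2), (W4,J1)}
Size: 3

This assigns 3 workers to 3 distinct jobs.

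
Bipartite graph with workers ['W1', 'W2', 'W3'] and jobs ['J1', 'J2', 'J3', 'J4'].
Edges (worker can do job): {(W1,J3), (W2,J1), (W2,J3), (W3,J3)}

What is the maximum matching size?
Maximum matching size = 2

Maximum matching: {(W2,J1), (W3,J3)}
Size: 2

This assigns 2 workers to 2 distinct jobs.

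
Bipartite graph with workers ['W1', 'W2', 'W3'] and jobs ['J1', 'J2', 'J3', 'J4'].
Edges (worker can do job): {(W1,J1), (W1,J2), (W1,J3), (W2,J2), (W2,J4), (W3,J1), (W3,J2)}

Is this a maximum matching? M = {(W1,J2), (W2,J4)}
No, size 2 is not maximum

Proposed matching has size 2.
Maximum matching size for this graph: 3.

This is NOT maximum - can be improved to size 3.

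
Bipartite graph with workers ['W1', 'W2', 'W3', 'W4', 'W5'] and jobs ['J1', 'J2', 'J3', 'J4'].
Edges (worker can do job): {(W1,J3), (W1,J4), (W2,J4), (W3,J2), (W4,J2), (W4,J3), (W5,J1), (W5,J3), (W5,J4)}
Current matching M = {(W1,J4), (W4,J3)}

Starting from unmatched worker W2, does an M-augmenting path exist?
Yes: W2 → J4 → W1 → J3 → W4 → J2

An M-augmenting path alternates non-matching / matching edges, starting and ending at unmatched vertices.
Path: W2 → J4 → W1 → J3 → W4 → J2
(J2 is unmatched in M, so the path is augmenting.)
Flipping edges along this path would increase |M| from 2 to 3.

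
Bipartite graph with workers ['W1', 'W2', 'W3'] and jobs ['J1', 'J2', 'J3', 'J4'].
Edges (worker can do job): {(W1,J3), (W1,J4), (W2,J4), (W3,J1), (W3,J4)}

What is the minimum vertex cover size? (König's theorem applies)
Minimum vertex cover size = 3

By König's theorem: in bipartite graphs,
min vertex cover = max matching = 3

Maximum matching has size 3, so minimum vertex cover also has size 3.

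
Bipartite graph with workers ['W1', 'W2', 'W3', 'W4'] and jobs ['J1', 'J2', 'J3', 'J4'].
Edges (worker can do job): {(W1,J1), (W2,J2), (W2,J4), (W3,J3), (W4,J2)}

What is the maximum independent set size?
Maximum independent set = 4

By König's theorem:
- Min vertex cover = Max matching = 4
- Max independent set = Total vertices - Min vertex cover
- Max independent set = 8 - 4 = 4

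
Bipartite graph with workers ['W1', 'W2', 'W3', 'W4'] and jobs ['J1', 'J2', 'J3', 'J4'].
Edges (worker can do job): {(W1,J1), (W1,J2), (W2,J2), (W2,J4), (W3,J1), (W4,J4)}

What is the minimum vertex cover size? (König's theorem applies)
Minimum vertex cover size = 3

By König's theorem: in bipartite graphs,
min vertex cover = max matching = 3

Maximum matching has size 3, so minimum vertex cover also has size 3.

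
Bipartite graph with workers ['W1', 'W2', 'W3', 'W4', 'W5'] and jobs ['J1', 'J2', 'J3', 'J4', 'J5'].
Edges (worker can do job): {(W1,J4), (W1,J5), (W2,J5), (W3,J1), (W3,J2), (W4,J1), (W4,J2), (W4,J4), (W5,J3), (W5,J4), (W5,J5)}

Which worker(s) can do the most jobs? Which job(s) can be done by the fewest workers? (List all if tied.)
Most versatile: W4, W5 (3 jobs); Least covered: J3 (1 workers)

Worker degrees (jobs they can do): W1:2, W2:1, W3:2, W4:3, W5:3
Job degrees (workers who can do it): J1:2, J2:2, J3:1, J4:3, J5:3

Maximum worker degree is 3, achieved by: W4, W5
Minimum job degree is 1, achieved by: J3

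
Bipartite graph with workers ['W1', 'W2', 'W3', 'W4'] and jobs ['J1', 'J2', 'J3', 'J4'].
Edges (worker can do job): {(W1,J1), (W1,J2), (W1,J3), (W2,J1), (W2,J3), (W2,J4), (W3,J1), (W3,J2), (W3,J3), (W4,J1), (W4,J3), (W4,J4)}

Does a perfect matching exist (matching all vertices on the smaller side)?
Yes, perfect matching exists (size 4)

Perfect matching: {(W1,J2), (W2,J4), (W3,J3), (W4,J1)}
All 4 vertices on the smaller side are matched.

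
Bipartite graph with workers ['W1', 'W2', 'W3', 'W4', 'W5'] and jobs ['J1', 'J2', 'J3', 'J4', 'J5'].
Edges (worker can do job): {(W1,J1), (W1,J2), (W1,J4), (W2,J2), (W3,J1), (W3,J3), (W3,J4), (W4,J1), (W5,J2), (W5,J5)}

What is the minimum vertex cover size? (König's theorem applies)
Minimum vertex cover size = 5

By König's theorem: in bipartite graphs,
min vertex cover = max matching = 5

Maximum matching has size 5, so minimum vertex cover also has size 5.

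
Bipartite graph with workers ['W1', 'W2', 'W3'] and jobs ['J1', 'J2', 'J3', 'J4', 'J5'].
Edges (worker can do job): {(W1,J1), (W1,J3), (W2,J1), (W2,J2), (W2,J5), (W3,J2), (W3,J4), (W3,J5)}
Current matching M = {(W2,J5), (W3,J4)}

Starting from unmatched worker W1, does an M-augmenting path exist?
Yes: W1 → J1

An M-augmenting path alternates non-matching / matching edges, starting and ending at unmatched vertices.
Path: W1 → J1
(J1 is unmatched in M, so the path is augmenting.)
Flipping edges along this path would increase |M| from 2 to 3.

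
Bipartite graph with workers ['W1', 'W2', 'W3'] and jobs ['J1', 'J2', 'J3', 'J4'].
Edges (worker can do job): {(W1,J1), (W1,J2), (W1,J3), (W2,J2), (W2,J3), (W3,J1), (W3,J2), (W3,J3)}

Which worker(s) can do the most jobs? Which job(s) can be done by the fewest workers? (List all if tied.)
Most versatile: W1, W3 (3 jobs); Least covered: J4 (0 workers)

Worker degrees (jobs they can do): W1:3, W2:2, W3:3
Job degrees (workers who can do it): J1:2, J2:3, J3:3, J4:0

Maximum worker degree is 3, achieved by: W1, W3
Minimum job degree is 0, achieved by: J4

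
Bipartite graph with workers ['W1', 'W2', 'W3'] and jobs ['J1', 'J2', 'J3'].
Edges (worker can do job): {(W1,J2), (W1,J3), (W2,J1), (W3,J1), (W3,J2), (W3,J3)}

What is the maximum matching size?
Maximum matching size = 3

Maximum matching: {(W1,J2), (W2,J1), (W3,J3)}
Size: 3

This assigns 3 workers to 3 distinct jobs.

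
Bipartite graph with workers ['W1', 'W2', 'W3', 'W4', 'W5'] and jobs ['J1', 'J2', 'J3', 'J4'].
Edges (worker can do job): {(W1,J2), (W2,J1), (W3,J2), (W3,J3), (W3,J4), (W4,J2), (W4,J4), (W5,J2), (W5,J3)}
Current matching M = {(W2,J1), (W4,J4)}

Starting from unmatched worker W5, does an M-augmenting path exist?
Yes: W5 → J3

An M-augmenting path alternates non-matching / matching edges, starting and ending at unmatched vertices.
Path: W5 → J3
(J3 is unmatched in M, so the path is augmenting.)
Flipping edges along this path would increase |M| from 2 to 3.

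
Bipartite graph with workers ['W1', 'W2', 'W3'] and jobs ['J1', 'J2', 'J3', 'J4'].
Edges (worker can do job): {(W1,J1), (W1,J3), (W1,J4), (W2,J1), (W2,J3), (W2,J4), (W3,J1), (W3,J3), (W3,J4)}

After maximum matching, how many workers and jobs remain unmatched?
Unmatched: 0 workers, 1 jobs

Maximum matching size: 3
Workers: 3 total, 3 matched, 0 unmatched
Jobs: 4 total, 3 matched, 1 unmatched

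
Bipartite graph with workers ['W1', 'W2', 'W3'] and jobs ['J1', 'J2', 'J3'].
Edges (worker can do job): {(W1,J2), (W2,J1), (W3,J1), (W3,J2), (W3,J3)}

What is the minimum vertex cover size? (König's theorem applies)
Minimum vertex cover size = 3

By König's theorem: in bipartite graphs,
min vertex cover = max matching = 3

Maximum matching has size 3, so minimum vertex cover also has size 3.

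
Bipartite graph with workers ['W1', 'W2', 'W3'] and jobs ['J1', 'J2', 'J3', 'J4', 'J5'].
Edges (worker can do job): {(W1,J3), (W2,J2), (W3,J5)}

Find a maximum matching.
Matching: {(W1,J3), (W2,J2), (W3,J5)}

Maximum matching (size 3):
  W1 → J3
  W2 → J2
  W3 → J5

Each worker is assigned to at most one job, and each job to at most one worker.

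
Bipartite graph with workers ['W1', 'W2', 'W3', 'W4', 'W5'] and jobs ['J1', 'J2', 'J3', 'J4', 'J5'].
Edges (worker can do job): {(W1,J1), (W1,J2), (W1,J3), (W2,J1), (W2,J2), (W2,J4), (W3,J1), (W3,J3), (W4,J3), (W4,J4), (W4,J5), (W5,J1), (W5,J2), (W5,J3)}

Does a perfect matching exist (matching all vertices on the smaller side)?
Yes, perfect matching exists (size 5)

Perfect matching: {(W1,J1), (W2,J4), (W3,J3), (W4,J5), (W5,J2)}
All 5 vertices on the smaller side are matched.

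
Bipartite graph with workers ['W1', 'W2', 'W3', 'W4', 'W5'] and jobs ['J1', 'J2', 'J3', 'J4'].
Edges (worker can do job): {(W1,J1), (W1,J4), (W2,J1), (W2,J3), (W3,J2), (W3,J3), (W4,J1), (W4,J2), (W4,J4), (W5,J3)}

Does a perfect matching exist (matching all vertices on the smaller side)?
Yes, perfect matching exists (size 4)

Perfect matching: {(W1,J4), (W2,J1), (W3,J3), (W4,J2)}
All 4 vertices on the smaller side are matched.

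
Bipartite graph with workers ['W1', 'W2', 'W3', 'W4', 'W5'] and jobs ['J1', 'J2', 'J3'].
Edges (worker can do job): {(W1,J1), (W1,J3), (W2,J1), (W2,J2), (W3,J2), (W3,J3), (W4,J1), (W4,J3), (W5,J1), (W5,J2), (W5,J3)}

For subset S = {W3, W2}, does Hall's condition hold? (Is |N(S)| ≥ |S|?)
Yes: |N(S)| = 3, |S| = 2

Subset S = {W3, W2}
Neighbors N(S) = {J1, J2, J3}

|N(S)| = 3, |S| = 2
Hall's condition: |N(S)| ≥ |S| is satisfied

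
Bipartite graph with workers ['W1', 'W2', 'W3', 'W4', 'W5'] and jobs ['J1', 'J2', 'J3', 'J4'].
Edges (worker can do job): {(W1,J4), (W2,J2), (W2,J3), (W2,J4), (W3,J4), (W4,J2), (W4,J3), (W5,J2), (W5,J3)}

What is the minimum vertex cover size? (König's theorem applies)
Minimum vertex cover size = 3

By König's theorem: in bipartite graphs,
min vertex cover = max matching = 3

Maximum matching has size 3, so minimum vertex cover also has size 3.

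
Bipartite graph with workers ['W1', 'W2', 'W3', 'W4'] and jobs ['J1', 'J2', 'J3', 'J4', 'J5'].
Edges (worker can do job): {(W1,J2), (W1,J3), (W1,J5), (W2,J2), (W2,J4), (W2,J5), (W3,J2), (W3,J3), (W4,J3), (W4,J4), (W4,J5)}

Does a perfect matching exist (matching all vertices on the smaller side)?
Yes, perfect matching exists (size 4)

Perfect matching: {(W1,J2), (W2,J4), (W3,J3), (W4,J5)}
All 4 vertices on the smaller side are matched.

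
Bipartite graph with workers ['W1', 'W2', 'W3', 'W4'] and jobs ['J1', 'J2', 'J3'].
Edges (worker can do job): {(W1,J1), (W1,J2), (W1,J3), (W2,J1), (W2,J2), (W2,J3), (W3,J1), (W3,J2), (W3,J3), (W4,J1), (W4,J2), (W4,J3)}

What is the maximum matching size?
Maximum matching size = 3

Maximum matching: {(W1,J2), (W3,J1), (W4,J3)}
Size: 3

This assigns 3 workers to 3 distinct jobs.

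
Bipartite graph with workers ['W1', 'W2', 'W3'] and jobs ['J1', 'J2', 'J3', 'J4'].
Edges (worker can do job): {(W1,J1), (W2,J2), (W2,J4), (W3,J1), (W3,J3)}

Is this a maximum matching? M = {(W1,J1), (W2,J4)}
No, size 2 is not maximum

Proposed matching has size 2.
Maximum matching size for this graph: 3.

This is NOT maximum - can be improved to size 3.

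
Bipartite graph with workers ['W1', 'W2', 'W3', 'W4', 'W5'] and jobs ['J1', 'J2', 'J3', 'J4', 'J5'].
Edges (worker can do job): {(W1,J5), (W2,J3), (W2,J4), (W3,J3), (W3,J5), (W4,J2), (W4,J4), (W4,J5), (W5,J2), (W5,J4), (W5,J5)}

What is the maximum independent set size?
Maximum independent set = 6

By König's theorem:
- Min vertex cover = Max matching = 4
- Max independent set = Total vertices - Min vertex cover
- Max independent set = 10 - 4 = 6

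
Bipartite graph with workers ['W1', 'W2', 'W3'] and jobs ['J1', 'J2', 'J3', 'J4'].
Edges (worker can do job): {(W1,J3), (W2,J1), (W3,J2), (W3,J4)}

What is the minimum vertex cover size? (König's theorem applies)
Minimum vertex cover size = 3

By König's theorem: in bipartite graphs,
min vertex cover = max matching = 3

Maximum matching has size 3, so minimum vertex cover also has size 3.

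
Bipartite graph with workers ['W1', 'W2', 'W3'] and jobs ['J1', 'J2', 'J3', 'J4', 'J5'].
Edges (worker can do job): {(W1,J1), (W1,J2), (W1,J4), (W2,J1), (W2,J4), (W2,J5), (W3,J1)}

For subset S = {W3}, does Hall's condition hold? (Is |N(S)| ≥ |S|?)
Yes: |N(S)| = 1, |S| = 1

Subset S = {W3}
Neighbors N(S) = {J1}

|N(S)| = 1, |S| = 1
Hall's condition: |N(S)| ≥ |S| is satisfied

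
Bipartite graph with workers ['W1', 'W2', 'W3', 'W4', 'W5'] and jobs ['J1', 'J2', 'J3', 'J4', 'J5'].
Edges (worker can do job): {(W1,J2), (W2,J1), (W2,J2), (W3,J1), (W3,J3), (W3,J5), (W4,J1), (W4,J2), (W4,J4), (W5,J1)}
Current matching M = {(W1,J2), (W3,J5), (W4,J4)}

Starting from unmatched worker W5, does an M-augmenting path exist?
Yes: W5 → J1

An M-augmenting path alternates non-matching / matching edges, starting and ending at unmatched vertices.
Path: W5 → J1
(J1 is unmatched in M, so the path is augmenting.)
Flipping edges along this path would increase |M| from 3 to 4.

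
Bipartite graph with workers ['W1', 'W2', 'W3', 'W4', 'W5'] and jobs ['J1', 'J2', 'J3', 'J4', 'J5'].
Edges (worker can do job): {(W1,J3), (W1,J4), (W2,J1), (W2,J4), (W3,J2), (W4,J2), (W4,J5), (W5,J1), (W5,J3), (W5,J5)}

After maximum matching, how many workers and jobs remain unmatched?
Unmatched: 0 workers, 0 jobs

Maximum matching size: 5
Workers: 5 total, 5 matched, 0 unmatched
Jobs: 5 total, 5 matched, 0 unmatched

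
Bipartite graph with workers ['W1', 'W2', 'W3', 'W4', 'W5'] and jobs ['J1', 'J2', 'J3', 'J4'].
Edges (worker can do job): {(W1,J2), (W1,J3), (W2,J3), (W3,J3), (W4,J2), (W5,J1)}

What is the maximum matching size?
Maximum matching size = 3

Maximum matching: {(W3,J3), (W4,J2), (W5,J1)}
Size: 3

This assigns 3 workers to 3 distinct jobs.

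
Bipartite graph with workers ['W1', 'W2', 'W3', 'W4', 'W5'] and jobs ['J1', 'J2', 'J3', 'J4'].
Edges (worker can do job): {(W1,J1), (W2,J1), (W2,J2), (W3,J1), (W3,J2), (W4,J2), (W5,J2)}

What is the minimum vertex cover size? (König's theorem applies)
Minimum vertex cover size = 2

By König's theorem: in bipartite graphs,
min vertex cover = max matching = 2

Maximum matching has size 2, so minimum vertex cover also has size 2.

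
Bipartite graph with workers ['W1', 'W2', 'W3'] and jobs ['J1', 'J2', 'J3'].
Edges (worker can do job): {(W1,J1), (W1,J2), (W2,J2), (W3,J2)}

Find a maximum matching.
Matching: {(W1,J1), (W3,J2)}

Maximum matching (size 2):
  W1 → J1
  W3 → J2

Each worker is assigned to at most one job, and each job to at most one worker.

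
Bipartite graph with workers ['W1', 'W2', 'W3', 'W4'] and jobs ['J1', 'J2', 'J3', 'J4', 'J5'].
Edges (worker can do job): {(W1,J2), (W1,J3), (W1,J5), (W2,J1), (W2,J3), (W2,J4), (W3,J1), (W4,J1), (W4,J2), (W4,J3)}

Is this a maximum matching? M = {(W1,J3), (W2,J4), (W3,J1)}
No, size 3 is not maximum

Proposed matching has size 3.
Maximum matching size for this graph: 4.

This is NOT maximum - can be improved to size 4.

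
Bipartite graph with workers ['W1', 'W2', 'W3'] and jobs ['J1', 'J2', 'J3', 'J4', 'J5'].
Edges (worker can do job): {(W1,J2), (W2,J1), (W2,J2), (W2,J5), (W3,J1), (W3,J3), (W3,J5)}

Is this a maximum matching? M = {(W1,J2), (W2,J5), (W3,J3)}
Yes, size 3 is maximum

Proposed matching has size 3.
Maximum matching size for this graph: 3.

This is a maximum matching.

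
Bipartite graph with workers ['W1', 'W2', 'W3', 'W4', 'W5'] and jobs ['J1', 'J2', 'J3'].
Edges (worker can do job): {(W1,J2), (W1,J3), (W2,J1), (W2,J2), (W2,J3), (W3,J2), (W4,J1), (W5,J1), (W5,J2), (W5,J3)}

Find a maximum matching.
Matching: {(W1,J3), (W3,J2), (W5,J1)}

Maximum matching (size 3):
  W1 → J3
  W3 → J2
  W5 → J1

Each worker is assigned to at most one job, and each job to at most one worker.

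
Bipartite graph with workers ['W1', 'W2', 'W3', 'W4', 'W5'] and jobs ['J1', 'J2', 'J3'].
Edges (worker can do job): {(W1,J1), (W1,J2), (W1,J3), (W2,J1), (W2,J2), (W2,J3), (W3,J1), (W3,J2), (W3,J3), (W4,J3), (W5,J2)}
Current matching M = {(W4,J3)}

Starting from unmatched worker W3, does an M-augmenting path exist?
Yes: W3 → J1

An M-augmenting path alternates non-matching / matching edges, starting and ending at unmatched vertices.
Path: W3 → J1
(J1 is unmatched in M, so the path is augmenting.)
Flipping edges along this path would increase |M| from 1 to 2.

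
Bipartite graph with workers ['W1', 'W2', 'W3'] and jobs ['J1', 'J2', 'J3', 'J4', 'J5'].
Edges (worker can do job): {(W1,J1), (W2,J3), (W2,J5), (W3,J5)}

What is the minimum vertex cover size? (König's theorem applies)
Minimum vertex cover size = 3

By König's theorem: in bipartite graphs,
min vertex cover = max matching = 3

Maximum matching has size 3, so minimum vertex cover also has size 3.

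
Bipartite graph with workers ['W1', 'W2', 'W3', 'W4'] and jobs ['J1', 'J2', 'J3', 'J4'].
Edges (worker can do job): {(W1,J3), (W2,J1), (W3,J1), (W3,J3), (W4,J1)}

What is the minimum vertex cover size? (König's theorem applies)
Minimum vertex cover size = 2

By König's theorem: in bipartite graphs,
min vertex cover = max matching = 2

Maximum matching has size 2, so minimum vertex cover also has size 2.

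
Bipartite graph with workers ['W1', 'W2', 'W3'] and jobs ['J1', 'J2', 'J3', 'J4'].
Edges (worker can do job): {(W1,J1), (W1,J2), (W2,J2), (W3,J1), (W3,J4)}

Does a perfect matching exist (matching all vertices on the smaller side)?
Yes, perfect matching exists (size 3)

Perfect matching: {(W1,J1), (W2,J2), (W3,J4)}
All 3 vertices on the smaller side are matched.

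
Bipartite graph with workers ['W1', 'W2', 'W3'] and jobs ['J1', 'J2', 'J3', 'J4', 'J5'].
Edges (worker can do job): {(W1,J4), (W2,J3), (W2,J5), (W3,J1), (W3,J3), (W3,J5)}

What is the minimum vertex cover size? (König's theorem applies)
Minimum vertex cover size = 3

By König's theorem: in bipartite graphs,
min vertex cover = max matching = 3

Maximum matching has size 3, so minimum vertex cover also has size 3.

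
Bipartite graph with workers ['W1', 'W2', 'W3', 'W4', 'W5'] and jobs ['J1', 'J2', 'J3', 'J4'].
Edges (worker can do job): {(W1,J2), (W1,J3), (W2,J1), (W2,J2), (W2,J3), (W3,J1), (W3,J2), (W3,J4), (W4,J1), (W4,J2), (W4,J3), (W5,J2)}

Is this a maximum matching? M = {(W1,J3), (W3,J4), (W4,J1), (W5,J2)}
Yes, size 4 is maximum

Proposed matching has size 4.
Maximum matching size for this graph: 4.

This is a maximum matching.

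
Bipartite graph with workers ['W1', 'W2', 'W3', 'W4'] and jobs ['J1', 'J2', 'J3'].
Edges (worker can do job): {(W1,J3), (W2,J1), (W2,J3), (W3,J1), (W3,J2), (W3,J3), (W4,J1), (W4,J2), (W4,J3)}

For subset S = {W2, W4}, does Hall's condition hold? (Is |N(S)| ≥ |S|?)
Yes: |N(S)| = 3, |S| = 2

Subset S = {W2, W4}
Neighbors N(S) = {J1, J2, J3}

|N(S)| = 3, |S| = 2
Hall's condition: |N(S)| ≥ |S| is satisfied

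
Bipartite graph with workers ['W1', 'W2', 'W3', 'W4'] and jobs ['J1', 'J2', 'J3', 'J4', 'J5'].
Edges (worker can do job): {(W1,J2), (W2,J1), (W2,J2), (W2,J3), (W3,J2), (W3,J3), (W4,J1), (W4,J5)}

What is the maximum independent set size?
Maximum independent set = 5

By König's theorem:
- Min vertex cover = Max matching = 4
- Max independent set = Total vertices - Min vertex cover
- Max independent set = 9 - 4 = 5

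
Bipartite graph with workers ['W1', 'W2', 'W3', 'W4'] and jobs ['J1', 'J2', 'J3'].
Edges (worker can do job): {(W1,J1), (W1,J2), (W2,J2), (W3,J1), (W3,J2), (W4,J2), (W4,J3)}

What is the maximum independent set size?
Maximum independent set = 4

By König's theorem:
- Min vertex cover = Max matching = 3
- Max independent set = Total vertices - Min vertex cover
- Max independent set = 7 - 3 = 4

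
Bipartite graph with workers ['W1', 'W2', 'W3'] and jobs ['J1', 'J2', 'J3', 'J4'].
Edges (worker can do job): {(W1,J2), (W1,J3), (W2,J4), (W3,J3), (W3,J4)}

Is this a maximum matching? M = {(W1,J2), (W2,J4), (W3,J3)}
Yes, size 3 is maximum

Proposed matching has size 3.
Maximum matching size for this graph: 3.

This is a maximum matching.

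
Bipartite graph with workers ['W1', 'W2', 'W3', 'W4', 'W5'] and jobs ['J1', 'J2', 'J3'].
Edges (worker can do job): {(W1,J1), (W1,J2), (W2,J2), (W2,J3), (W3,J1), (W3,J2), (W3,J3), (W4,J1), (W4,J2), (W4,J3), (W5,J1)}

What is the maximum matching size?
Maximum matching size = 3

Maximum matching: {(W1,J2), (W3,J1), (W4,J3)}
Size: 3

This assigns 3 workers to 3 distinct jobs.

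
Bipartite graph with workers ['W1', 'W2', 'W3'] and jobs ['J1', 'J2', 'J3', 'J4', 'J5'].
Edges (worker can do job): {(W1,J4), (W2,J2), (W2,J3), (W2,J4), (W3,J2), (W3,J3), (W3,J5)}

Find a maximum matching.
Matching: {(W1,J4), (W2,J3), (W3,J5)}

Maximum matching (size 3):
  W1 → J4
  W2 → J3
  W3 → J5

Each worker is assigned to at most one job, and each job to at most one worker.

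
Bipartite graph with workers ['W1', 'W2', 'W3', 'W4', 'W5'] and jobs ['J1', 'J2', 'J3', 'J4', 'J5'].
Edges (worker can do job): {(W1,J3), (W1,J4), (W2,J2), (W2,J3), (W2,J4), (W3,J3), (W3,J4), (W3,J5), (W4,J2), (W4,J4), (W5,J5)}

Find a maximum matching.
Matching: {(W1,J4), (W3,J3), (W4,J2), (W5,J5)}

Maximum matching (size 4):
  W1 → J4
  W3 → J3
  W4 → J2
  W5 → J5

Each worker is assigned to at most one job, and each job to at most one worker.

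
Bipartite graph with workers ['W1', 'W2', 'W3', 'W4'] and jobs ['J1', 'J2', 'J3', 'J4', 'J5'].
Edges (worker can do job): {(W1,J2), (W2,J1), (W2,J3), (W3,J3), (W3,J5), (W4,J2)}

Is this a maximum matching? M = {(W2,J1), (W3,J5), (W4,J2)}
Yes, size 3 is maximum

Proposed matching has size 3.
Maximum matching size for this graph: 3.

This is a maximum matching.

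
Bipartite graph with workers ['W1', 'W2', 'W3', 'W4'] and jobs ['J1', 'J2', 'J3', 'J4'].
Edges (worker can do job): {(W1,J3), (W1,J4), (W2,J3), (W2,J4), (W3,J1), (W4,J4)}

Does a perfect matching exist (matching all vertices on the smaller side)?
No, maximum matching has size 3 < 4

Maximum matching has size 3, need 4 for perfect matching.
Unmatched workers: ['W2']
Unmatched jobs: ['J2']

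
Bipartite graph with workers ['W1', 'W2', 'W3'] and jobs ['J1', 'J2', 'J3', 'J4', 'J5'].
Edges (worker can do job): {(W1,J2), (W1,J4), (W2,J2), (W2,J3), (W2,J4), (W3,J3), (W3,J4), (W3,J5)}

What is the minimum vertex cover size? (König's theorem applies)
Minimum vertex cover size = 3

By König's theorem: in bipartite graphs,
min vertex cover = max matching = 3

Maximum matching has size 3, so minimum vertex cover also has size 3.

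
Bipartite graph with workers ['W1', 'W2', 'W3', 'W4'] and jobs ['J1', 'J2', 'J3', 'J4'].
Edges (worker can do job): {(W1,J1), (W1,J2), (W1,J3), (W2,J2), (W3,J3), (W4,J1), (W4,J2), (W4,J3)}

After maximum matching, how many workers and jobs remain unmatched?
Unmatched: 1 workers, 1 jobs

Maximum matching size: 3
Workers: 4 total, 3 matched, 1 unmatched
Jobs: 4 total, 3 matched, 1 unmatched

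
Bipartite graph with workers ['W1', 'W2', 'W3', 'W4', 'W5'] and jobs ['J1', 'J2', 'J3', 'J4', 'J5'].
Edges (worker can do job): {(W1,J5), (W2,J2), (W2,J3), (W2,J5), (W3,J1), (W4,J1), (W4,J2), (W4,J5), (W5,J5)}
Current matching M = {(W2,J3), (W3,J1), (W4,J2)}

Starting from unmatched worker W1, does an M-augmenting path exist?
Yes: W1 → J5

An M-augmenting path alternates non-matching / matching edges, starting and ending at unmatched vertices.
Path: W1 → J5
(J5 is unmatched in M, so the path is augmenting.)
Flipping edges along this path would increase |M| from 3 to 4.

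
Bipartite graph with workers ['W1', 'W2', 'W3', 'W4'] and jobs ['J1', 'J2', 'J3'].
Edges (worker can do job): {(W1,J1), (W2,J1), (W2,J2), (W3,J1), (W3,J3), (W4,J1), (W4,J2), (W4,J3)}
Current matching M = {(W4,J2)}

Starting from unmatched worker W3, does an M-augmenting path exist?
Yes: W3 → J1

An M-augmenting path alternates non-matching / matching edges, starting and ending at unmatched vertices.
Path: W3 → J1
(J1 is unmatched in M, so the path is augmenting.)
Flipping edges along this path would increase |M| from 1 to 2.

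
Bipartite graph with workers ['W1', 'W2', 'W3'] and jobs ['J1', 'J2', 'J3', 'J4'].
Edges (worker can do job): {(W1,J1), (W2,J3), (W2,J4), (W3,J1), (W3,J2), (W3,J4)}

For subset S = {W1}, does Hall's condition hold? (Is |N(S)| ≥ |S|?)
Yes: |N(S)| = 1, |S| = 1

Subset S = {W1}
Neighbors N(S) = {J1}

|N(S)| = 1, |S| = 1
Hall's condition: |N(S)| ≥ |S| is satisfied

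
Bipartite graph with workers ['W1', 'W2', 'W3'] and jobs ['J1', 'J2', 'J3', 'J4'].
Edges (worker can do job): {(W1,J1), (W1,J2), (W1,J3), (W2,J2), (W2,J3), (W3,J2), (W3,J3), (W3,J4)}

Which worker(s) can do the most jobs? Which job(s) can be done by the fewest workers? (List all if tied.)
Most versatile: W1, W3 (3 jobs); Least covered: J1, J4 (1 workers)

Worker degrees (jobs they can do): W1:3, W2:2, W3:3
Job degrees (workers who can do it): J1:1, J2:3, J3:3, J4:1

Maximum worker degree is 3, achieved by: W1, W3
Minimum job degree is 1, achieved by: J1, J4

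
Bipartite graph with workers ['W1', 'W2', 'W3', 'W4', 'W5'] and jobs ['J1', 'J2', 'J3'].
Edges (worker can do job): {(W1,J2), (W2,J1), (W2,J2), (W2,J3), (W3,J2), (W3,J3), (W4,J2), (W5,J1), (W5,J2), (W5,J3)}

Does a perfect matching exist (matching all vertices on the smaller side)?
Yes, perfect matching exists (size 3)

Perfect matching: {(W2,J3), (W3,J2), (W5,J1)}
All 3 vertices on the smaller side are matched.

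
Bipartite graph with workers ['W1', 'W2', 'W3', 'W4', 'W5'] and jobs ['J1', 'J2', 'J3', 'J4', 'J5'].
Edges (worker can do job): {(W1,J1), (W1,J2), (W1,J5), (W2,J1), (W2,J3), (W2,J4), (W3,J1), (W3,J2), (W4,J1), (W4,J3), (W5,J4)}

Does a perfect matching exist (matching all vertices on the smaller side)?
Yes, perfect matching exists (size 5)

Perfect matching: {(W1,J5), (W2,J1), (W3,J2), (W4,J3), (W5,J4)}
All 5 vertices on the smaller side are matched.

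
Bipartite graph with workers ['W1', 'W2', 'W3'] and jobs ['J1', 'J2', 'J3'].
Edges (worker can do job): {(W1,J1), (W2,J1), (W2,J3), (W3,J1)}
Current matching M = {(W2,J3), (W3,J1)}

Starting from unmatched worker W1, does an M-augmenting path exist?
No augmenting path from W1

Alternating search from W1 reaches jobs: {J1}.
Every reachable job is already matched in M, and following those matched edges back to workers exposes no further unvisited jobs.
No M-augmenting path from W1 exists.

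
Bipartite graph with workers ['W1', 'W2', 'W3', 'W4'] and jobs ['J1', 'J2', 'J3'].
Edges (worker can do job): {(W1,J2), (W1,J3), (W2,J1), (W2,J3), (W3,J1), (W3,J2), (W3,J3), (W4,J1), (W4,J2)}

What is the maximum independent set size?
Maximum independent set = 4

By König's theorem:
- Min vertex cover = Max matching = 3
- Max independent set = Total vertices - Min vertex cover
- Max independent set = 7 - 3 = 4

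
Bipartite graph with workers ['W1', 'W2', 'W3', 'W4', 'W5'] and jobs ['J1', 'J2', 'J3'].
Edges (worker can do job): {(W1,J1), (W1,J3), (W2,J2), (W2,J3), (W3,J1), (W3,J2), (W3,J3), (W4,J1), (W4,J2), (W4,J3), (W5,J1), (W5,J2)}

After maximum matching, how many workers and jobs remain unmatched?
Unmatched: 2 workers, 0 jobs

Maximum matching size: 3
Workers: 5 total, 3 matched, 2 unmatched
Jobs: 3 total, 3 matched, 0 unmatched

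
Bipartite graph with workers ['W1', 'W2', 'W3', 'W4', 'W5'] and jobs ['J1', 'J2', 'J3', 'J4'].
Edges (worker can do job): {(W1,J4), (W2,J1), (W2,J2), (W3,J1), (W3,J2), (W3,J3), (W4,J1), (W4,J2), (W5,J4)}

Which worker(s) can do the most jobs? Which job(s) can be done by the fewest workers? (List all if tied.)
Most versatile: W3 (3 jobs); Least covered: J3 (1 workers)

Worker degrees (jobs they can do): W1:1, W2:2, W3:3, W4:2, W5:1
Job degrees (workers who can do it): J1:3, J2:3, J3:1, J4:2

Maximum worker degree is 3, achieved by: W3
Minimum job degree is 1, achieved by: J3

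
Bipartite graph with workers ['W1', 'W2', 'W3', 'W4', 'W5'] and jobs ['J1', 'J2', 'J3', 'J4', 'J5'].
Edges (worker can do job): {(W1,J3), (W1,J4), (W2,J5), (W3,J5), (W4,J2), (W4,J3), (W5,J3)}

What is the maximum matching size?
Maximum matching size = 4

Maximum matching: {(W1,J4), (W3,J5), (W4,J2), (W5,J3)}
Size: 4

This assigns 4 workers to 4 distinct jobs.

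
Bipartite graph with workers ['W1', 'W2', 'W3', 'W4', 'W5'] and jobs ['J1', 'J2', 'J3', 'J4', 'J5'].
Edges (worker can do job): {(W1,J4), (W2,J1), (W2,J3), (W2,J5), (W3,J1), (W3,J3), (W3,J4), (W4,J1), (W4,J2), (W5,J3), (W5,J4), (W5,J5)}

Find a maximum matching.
Matching: {(W1,J4), (W2,J5), (W3,J1), (W4,J2), (W5,J3)}

Maximum matching (size 5):
  W1 → J4
  W2 → J5
  W3 → J1
  W4 → J2
  W5 → J3

Each worker is assigned to at most one job, and each job to at most one worker.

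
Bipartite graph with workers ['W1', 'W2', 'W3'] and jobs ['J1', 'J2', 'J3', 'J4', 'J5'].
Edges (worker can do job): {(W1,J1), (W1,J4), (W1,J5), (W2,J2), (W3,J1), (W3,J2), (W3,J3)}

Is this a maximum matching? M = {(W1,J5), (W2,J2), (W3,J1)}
Yes, size 3 is maximum

Proposed matching has size 3.
Maximum matching size for this graph: 3.

This is a maximum matching.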